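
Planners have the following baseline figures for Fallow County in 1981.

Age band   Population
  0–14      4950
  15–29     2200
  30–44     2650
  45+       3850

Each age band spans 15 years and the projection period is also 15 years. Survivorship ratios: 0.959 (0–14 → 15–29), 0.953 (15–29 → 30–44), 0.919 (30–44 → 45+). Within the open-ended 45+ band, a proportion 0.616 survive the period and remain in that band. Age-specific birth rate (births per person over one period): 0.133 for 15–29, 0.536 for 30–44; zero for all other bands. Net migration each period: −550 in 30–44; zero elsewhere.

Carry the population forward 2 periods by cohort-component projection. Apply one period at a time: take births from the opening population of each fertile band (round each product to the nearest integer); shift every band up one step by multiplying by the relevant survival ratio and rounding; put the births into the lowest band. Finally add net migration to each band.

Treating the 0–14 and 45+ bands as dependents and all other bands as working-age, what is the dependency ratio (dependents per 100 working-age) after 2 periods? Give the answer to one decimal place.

Period 1.
Births: 2200 × 0.133 = 293, 2650 × 0.536 = 1420 → total 1713
15–29: 4950 × 0.959 = 4747
30–44: 2200 × 0.953 = 2097
45+: 2650 × 0.919 + 3850 × 0.616 = 2435 + 2372 = 4807
Net migration: 30–44 − 550 → 1547
Population now: 0–14=1713, 15–29=4747, 30–44=1547, 45+=4807
Period 2.
Births: 4747 × 0.133 = 631, 1547 × 0.536 = 829 → total 1460
15–29: 1713 × 0.959 = 1643
30–44: 4747 × 0.953 = 4524
45+: 1547 × 0.919 + 4807 × 0.616 = 1422 + 2961 = 4383
Net migration: 30–44 − 550 → 3974
Population now: 0–14=1460, 15–29=1643, 30–44=3974, 45+=4383
Dependents (band 0–14 + band 45+) = 1460 + 4383 = 5843; working-age = 5617; ratio = 5843/5617 × 100 = 104.0

104.0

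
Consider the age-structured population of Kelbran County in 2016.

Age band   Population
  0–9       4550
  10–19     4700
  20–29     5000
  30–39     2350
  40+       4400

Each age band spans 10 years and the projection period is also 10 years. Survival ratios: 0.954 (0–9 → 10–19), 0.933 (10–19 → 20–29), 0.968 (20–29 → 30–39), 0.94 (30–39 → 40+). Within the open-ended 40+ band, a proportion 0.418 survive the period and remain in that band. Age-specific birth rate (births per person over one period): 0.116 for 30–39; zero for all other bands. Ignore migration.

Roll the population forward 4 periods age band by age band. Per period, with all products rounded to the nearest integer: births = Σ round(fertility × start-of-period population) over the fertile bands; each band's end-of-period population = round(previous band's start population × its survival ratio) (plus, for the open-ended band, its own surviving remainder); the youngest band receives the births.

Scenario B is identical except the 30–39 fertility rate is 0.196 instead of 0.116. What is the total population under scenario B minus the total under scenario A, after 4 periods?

1146

After projecting period 1:
Births: 2350 × 0.116 = 273
10–19: 4550 × 0.954 = 4341
20–29: 4700 × 0.933 = 4385
30–39: 5000 × 0.968 = 4840
40+: 2350 × 0.94 + 4400 × 0.418 = 2209 + 1839 = 4048
→ [273, 4341, 4385, 4840, 4048]
After projecting period 2:
Births: 4840 × 0.116 = 561
10–19: 273 × 0.954 = 260
20–29: 4341 × 0.933 = 4050
30–39: 4385 × 0.968 = 4245
40+: 4840 × 0.94 + 4048 × 0.418 = 4550 + 1692 = 6242
→ [561, 260, 4050, 4245, 6242]
After projecting period 3:
Births: 4245 × 0.116 = 492
10–19: 561 × 0.954 = 535
20–29: 260 × 0.933 = 243
30–39: 4050 × 0.968 = 3920
40+: 4245 × 0.94 + 6242 × 0.418 = 3990 + 2609 = 6599
→ [492, 535, 243, 3920, 6599]
After projecting period 4:
Births: 3920 × 0.116 = 455
10–19: 492 × 0.954 = 469
20–29: 535 × 0.933 = 499
30–39: 243 × 0.968 = 235
40+: 3920 × 0.94 + 6599 × 0.418 = 3685 + 2758 = 6443
→ [455, 469, 499, 235, 6443]
Scenario A total after 4 periods: 8101
Scenario B projection —
After projecting period 1:
Births: 2350 × 0.196 = 461
10–19: 4550 × 0.954 = 4341
20–29: 4700 × 0.933 = 4385
30–39: 5000 × 0.968 = 4840
40+: 2350 × 0.94 + 4400 × 0.418 = 2209 + 1839 = 4048
→ [461, 4341, 4385, 4840, 4048]
After projecting period 2:
Births: 4840 × 0.196 = 949
10–19: 461 × 0.954 = 440
20–29: 4341 × 0.933 = 4050
30–39: 4385 × 0.968 = 4245
40+: 4840 × 0.94 + 4048 × 0.418 = 4550 + 1692 = 6242
→ [949, 440, 4050, 4245, 6242]
After projecting period 3:
Births: 4245 × 0.196 = 832
10–19: 949 × 0.954 = 905
20–29: 440 × 0.933 = 411
30–39: 4050 × 0.968 = 3920
40+: 4245 × 0.94 + 6242 × 0.418 = 3990 + 2609 = 6599
→ [832, 905, 411, 3920, 6599]
After projecting period 4:
Births: 3920 × 0.196 = 768
10–19: 832 × 0.954 = 794
20–29: 905 × 0.933 = 844
30–39: 411 × 0.968 = 398
40+: 3920 × 0.94 + 6599 × 0.418 = 3685 + 2758 = 6443
→ [768, 794, 844, 398, 6443]
Scenario B total after 4 periods: 9247
Difference B − A = 9247 − 8101 = 1146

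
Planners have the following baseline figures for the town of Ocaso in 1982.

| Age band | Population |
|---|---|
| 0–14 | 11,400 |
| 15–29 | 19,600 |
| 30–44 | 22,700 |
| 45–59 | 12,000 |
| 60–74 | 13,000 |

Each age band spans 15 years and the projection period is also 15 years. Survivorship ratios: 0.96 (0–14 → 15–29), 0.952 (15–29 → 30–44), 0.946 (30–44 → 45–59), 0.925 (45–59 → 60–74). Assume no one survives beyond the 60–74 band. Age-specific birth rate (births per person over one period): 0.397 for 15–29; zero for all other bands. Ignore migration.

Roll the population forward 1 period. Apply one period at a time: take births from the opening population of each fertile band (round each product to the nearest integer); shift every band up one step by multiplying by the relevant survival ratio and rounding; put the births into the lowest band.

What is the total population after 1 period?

Let band 1 be 0–14 through band 5 = 60–74.
[period 1]
Births: 19600 × 0.397 = 7781
Band 2: 11400 × 0.96 = 10944
Band 3: 19600 × 0.952 = 18659
Band 4: 22700 × 0.946 = 21474
Band 5: 12000 × 0.925 = 11100
Giving 7781 / 10944 / 18659 / 21474 / 11100.
Total after period 1: 7781 + 10944 + 18659 + 21474 + 11100 = 69958

69958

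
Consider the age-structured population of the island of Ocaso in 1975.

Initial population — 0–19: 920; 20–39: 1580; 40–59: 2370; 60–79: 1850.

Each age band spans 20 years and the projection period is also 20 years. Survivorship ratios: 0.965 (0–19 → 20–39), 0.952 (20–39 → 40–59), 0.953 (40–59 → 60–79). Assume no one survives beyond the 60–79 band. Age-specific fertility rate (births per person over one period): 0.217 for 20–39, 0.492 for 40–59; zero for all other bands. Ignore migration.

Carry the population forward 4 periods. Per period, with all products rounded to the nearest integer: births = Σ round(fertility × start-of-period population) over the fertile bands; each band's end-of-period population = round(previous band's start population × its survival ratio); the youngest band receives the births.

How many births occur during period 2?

933

Period 1.
Births: 1580 * 0.217 = 343, 2370 * 0.492 = 1166 ⇒ total 1509
20–39: 920 * 0.965 = 888
40–59: 1580 * 0.952 = 1504
60–79: 2370 * 0.953 = 2259
→ [1509, 888, 1504, 2259]
Period 2.
Births: 888 * 0.217 = 193, 1504 * 0.492 = 740 ⇒ total 933
20–39: 1509 * 0.965 = 1456
40–59: 888 * 0.952 = 845
60–79: 1504 * 0.953 = 1433
→ [933, 1456, 845, 1433]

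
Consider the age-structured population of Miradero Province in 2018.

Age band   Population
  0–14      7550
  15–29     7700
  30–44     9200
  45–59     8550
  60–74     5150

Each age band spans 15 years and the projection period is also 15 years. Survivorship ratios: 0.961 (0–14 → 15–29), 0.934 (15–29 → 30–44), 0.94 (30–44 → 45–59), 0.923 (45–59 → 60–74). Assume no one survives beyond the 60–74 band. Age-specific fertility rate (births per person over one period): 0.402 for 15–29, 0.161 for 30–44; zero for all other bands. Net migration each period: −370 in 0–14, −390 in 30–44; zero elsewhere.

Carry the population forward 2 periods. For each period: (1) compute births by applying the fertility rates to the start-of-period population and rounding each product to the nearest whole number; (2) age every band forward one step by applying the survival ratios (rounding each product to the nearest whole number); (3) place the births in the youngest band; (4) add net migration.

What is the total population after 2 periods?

After projecting period 1:
Births: 7700 × 0.402 = 3095 ; 9200 × 0.161 = 1481 → total 4576
15–29: 7550 × 0.961 = 7256
30–44: 7700 × 0.934 = 7192
45–59: 9200 × 0.94 = 8648
60–74: 8550 × 0.923 = 7892
Net migration: 0–14 − 370 → 4206; 30–44 − 390 → 6802
Giving 4206 / 7256 / 6802 / 8648 / 7892.
After projecting period 2:
Births: 7256 × 0.402 = 2917 ; 6802 × 0.161 = 1095 → total 4012
15–29: 4206 × 0.961 = 4042
30–44: 7256 × 0.934 = 6777
45–59: 6802 × 0.94 = 6394
60–74: 8648 × 0.923 = 7982
Net migration: 0–14 − 370 → 3642; 30–44 − 390 → 6387
Giving 3642 / 4042 / 6387 / 6394 / 7982.
Total after period 2: 3642 + 4042 + 6387 + 6394 + 7982 = 28447

28447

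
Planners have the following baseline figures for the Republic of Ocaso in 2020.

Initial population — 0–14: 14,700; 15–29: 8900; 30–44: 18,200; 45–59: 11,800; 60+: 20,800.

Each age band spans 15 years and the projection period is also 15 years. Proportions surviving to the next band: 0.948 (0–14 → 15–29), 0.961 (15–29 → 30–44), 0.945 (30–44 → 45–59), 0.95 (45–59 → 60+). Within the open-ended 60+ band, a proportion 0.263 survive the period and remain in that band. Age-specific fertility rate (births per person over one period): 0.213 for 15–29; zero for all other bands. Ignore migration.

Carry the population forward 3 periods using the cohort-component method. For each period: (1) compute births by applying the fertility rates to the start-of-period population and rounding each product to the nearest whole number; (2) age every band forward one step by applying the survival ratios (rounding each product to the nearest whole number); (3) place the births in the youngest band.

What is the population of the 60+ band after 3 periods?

13130

Call the bands 1 to 5, youngest first.
Period 1:
Births: 8900 * 0.213 = 1896
Band 2: 14700 * 0.948 = 13936
Band 3: 8900 * 0.961 = 8553
Band 4: 18200 * 0.945 = 17199
Band 5: 11800 * 0.95 + 20800 * 0.263 = 11210 + 5470 = 16680
→ [1896, 13936, 8553, 17199, 16680]
Period 2:
Births: 13936 * 0.213 = 2968
Band 2: 1896 * 0.948 = 1797
Band 3: 13936 * 0.961 = 13392
Band 4: 8553 * 0.945 = 8083
Band 5: 17199 * 0.95 + 16680 * 0.263 = 16339 + 4387 = 20726
→ [2968, 1797, 13392, 8083, 20726]
Period 3:
Births: 1797 * 0.213 = 383
Band 2: 2968 * 0.948 = 2814
Band 3: 1797 * 0.961 = 1727
Band 4: 13392 * 0.945 = 12655
Band 5: 8083 * 0.95 + 20726 * 0.263 = 7679 + 5451 = 13130
→ [383, 2814, 1727, 12655, 13130]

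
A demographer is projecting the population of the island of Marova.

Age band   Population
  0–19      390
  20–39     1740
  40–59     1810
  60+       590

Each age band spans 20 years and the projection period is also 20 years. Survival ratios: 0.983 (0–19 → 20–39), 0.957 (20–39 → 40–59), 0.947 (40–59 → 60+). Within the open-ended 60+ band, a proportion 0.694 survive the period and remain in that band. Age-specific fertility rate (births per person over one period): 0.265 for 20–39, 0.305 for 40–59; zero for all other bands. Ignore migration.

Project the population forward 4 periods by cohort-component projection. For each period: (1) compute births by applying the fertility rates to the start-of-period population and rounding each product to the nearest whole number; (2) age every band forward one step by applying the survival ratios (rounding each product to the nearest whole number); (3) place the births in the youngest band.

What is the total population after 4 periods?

Period 1:
Births: 1740 × 0.265 = 461  |  1810 × 0.305 = 552 ⇒ total 1013
20–39: 390 × 0.983 = 383
40–59: 1740 × 0.957 = 1665
60+: 1810 × 0.947 + 590 × 0.694 = 1714 + 409 = 2123
End of period: [1013, 383, 1665, 2123]
Period 2:
Births: 383 × 0.265 = 101  |  1665 × 0.305 = 508 ⇒ total 609
20–39: 1013 × 0.983 = 996
40–59: 383 × 0.957 = 367
60+: 1665 × 0.947 + 2123 × 0.694 = 1577 + 1473 = 3050
End of period: [609, 996, 367, 3050]
Period 3:
Births: 996 × 0.265 = 264  |  367 × 0.305 = 112 ⇒ total 376
20–39: 609 × 0.983 = 599
40–59: 996 × 0.957 = 953
60+: 367 × 0.947 + 3050 × 0.694 = 348 + 2117 = 2465
End of period: [376, 599, 953, 2465]
Period 4:
Births: 599 × 0.265 = 159  |  953 × 0.305 = 291 ⇒ total 450
20–39: 376 × 0.983 = 370
40–59: 599 × 0.957 = 573
60+: 953 × 0.947 + 2465 × 0.694 = 902 + 1711 = 2613
End of period: [450, 370, 573, 2613]
Total after period 4: 450 + 370 + 573 + 2613 = 4006

4006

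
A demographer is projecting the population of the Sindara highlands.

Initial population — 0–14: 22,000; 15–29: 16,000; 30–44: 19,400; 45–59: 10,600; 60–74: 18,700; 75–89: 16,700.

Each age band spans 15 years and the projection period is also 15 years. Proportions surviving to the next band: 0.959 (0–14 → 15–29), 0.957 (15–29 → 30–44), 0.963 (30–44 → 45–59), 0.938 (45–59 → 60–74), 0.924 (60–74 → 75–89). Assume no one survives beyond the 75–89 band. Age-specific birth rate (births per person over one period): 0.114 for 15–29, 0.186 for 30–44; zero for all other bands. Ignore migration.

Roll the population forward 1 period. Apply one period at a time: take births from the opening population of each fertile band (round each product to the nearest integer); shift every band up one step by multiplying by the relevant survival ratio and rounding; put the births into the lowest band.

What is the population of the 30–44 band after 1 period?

15312

Period 1:
Births: 16000 × 0.114 = 1824, 19400 × 0.186 = 3608 — total 5432
15–29: 22000 × 0.959 = 21098
30–44: 16000 × 0.957 = 15312
45–59: 19400 × 0.963 = 18682
60–74: 10600 × 0.938 = 9943
75–89: 18700 × 0.924 = 17279
Giving 5432 / 21098 / 15312 / 18682 / 9943 / 17279.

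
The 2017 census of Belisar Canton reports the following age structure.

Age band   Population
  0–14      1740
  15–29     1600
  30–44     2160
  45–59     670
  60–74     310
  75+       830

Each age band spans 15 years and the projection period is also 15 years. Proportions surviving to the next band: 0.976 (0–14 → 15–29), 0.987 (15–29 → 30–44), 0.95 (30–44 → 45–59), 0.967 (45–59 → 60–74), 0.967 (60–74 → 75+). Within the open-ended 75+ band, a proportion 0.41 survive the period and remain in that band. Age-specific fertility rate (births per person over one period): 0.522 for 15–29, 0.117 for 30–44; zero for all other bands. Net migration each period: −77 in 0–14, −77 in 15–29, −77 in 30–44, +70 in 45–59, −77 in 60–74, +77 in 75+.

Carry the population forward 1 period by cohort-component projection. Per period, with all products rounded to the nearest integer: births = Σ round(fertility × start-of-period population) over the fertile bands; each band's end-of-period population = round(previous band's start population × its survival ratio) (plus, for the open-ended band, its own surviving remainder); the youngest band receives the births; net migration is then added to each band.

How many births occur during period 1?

Call the bands 1 to 6, youngest first.
— Period 1 —
Births: 1600 × 0.522 = 835, 2160 × 0.117 = 253 ⇒ total 1088
Band 2: 1740 × 0.976 = 1698
Band 3: 1600 × 0.987 = 1579
Band 4: 2160 × 0.95 = 2052
Band 5: 670 × 0.967 = 648
Band 6: 310 × 0.967 + 830 × 0.41 = 300 + 340 = 640
Net migration: Band 1 − 77 → 1011; Band 2 − 77 → 1621; Band 3 − 77 → 1502; Band 4 + 70 → 2122; Band 5 − 77 → 571; Band 6 + 77 → 717
End of period: [1011, 1621, 1502, 2122, 571, 717]

1088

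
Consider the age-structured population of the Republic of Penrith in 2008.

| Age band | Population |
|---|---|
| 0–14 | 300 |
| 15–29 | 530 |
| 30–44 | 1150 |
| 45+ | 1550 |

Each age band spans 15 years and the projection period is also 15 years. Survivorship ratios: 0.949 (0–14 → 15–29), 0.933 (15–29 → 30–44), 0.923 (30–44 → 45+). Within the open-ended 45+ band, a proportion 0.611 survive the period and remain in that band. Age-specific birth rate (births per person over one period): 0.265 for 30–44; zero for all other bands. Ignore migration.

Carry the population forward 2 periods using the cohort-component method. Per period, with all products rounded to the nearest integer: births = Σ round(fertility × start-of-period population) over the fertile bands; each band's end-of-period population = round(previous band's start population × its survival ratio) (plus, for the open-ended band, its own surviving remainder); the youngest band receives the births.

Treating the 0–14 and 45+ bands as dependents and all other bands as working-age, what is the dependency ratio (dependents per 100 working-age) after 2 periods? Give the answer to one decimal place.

326.8

Numbering the bands 1..4 from youngest to oldest:
— Period 1 —
Births: 1150 * 0.265 = 305
Band 2: 300 * 0.949 = 285
Band 3: 530 * 0.933 = 494
Band 4: 1150 * 0.923 + 1550 * 0.611 = 1061 + 947 = 2008
End of period: [305, 285, 494, 2008]
— Period 2 —
Births: 494 * 0.265 = 131
Band 2: 305 * 0.949 = 289
Band 3: 285 * 0.933 = 266
Band 4: 494 * 0.923 + 2008 * 0.611 = 456 + 1227 = 1683
End of period: [131, 289, 266, 1683]
Dependents (band 0–14 + band 45+) = 131 + 1683 = 1814; working-age = 555; ratio = 1814/555 × 100 = 326.8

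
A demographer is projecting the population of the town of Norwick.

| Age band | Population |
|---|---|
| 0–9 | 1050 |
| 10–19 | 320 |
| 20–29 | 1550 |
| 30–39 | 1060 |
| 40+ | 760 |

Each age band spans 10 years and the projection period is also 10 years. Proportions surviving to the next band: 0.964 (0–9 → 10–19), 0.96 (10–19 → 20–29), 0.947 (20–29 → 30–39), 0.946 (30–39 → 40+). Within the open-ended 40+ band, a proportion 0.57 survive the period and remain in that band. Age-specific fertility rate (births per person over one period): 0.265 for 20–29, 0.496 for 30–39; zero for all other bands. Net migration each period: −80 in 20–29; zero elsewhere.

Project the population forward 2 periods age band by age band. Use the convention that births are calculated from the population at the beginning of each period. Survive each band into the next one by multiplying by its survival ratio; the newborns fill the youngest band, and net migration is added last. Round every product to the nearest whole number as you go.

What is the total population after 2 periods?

After projecting period 1:
Births: 1550 * 0.265 = 411 ; 1060 * 0.496 = 526 → 937
10–19: 1050 * 0.964 = 1012
20–29: 320 * 0.96 = 307
30–39: 1550 * 0.947 = 1468
40+: 1060 * 0.946 + 760 * 0.57 = 1003 + 433 = 1436
Net migration: 20–29 − 80 → 227
Giving 937 / 1012 / 227 / 1468 / 1436.
After projecting period 2:
Births: 227 * 0.265 = 60 ; 1468 * 0.496 = 728 → 788
10–19: 937 * 0.964 = 903
20–29: 1012 * 0.96 = 972
30–39: 227 * 0.947 = 215
40+: 1468 * 0.946 + 1436 * 0.57 = 1389 + 819 = 2208
Net migration: 20–29 − 80 → 892
Giving 788 / 903 / 892 / 215 / 2208.
Total after period 2: 788 + 903 + 892 + 215 + 2208 = 5006

5006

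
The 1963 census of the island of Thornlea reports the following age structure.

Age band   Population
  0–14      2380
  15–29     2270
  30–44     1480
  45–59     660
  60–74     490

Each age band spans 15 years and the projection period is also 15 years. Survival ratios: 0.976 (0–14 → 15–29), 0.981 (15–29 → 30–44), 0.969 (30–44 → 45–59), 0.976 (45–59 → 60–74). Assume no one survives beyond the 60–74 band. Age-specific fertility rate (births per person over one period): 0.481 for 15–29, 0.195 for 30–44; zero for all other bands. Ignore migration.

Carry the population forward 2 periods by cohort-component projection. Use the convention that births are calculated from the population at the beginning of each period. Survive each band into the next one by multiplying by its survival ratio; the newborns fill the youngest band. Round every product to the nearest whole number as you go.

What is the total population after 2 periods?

8736

Let band 1 be 0–14 through band 5 = 60–74.
After projecting period 1:
Births: 2270 * 0.481 = 1092  |  1480 * 0.195 = 289 → 1381
Band 2: 2380 * 0.976 = 2323
Band 3: 2270 * 0.981 = 2227
Band 4: 1480 * 0.969 = 1434
Band 5: 660 * 0.976 = 644
End of period: [1381, 2323, 2227, 1434, 644]
After projecting period 2:
Births: 2323 * 0.481 = 1117  |  2227 * 0.195 = 434 → 1551
Band 2: 1381 * 0.976 = 1348
Band 3: 2323 * 0.981 = 2279
Band 4: 2227 * 0.969 = 2158
Band 5: 1434 * 0.976 = 1400
End of period: [1551, 1348, 2279, 2158, 1400]
Total after period 2: 1551 + 1348 + 2279 + 2158 + 1400 = 8736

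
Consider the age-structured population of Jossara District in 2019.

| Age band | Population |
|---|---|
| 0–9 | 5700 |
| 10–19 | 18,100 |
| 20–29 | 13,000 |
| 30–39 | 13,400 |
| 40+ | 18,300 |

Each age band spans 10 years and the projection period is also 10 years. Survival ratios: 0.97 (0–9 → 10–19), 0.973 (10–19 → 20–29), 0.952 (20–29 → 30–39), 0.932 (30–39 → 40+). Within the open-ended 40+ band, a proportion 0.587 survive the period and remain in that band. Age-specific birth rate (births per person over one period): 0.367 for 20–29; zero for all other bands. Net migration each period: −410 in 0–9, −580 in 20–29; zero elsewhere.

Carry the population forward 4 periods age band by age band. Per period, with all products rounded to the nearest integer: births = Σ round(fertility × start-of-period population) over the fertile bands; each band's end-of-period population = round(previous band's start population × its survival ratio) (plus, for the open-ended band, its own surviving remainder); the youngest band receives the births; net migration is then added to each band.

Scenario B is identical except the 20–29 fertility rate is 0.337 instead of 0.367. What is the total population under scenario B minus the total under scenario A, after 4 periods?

[period 1]
Births: 13000 × 0.367 = 4771
10–19: 5700 × 0.97 = 5529
20–29: 18100 × 0.973 = 17611
30–39: 13000 × 0.952 = 12376
40+: 13400 × 0.932 + 18300 × 0.587 = 12489 + 10742 = 23231
Net migration: 0–9 − 410 → 4361; 20–29 − 580 → 17031
End of period: [4361, 5529, 17031, 12376, 23231]
[period 2]
Births: 17031 × 0.367 = 6250
10–19: 4361 × 0.97 = 4230
20–29: 5529 × 0.973 = 5380
30–39: 17031 × 0.952 = 16214
40+: 12376 × 0.932 + 23231 × 0.587 = 11534 + 13637 = 25171
Net migration: 0–9 − 410 → 5840; 20–29 − 580 → 4800
End of period: [5840, 4230, 4800, 16214, 25171]
[period 3]
Births: 4800 × 0.367 = 1762
10–19: 5840 × 0.97 = 5665
20–29: 4230 × 0.973 = 4116
30–39: 4800 × 0.952 = 4570
40+: 16214 × 0.932 + 25171 × 0.587 = 15111 + 14775 = 29886
Net migration: 0–9 − 410 → 1352; 20–29 − 580 → 3536
End of period: [1352, 5665, 3536, 4570, 29886]
[period 4]
Births: 3536 × 0.367 = 1298
10–19: 1352 × 0.97 = 1311
20–29: 5665 × 0.973 = 5512
30–39: 3536 × 0.952 = 3366
40+: 4570 × 0.932 + 29886 × 0.587 = 4259 + 17543 = 21802
Net migration: 0–9 − 410 → 888; 20–29 − 580 → 4932
End of period: [888, 1311, 4932, 3366, 21802]
Scenario A total after 4 periods: 32299
Scenario B projection —
[period 1]
Births: 13000 × 0.337 = 4381
10–19: 5700 × 0.97 = 5529
20–29: 18100 × 0.973 = 17611
30–39: 13000 × 0.952 = 12376
40+: 13400 × 0.932 + 18300 × 0.587 = 12489 + 10742 = 23231
Net migration: 0–9 − 410 → 3971; 20–29 − 580 → 17031
End of period: [3971, 5529, 17031, 12376, 23231]
[period 2]
Births: 17031 × 0.337 = 5739
10–19: 3971 × 0.97 = 3852
20–29: 5529 × 0.973 = 5380
30–39: 17031 × 0.952 = 16214
40+: 12376 × 0.932 + 23231 × 0.587 = 11534 + 13637 = 25171
Net migration: 0–9 − 410 → 5329; 20–29 − 580 → 4800
End of period: [5329, 3852, 4800, 16214, 25171]
[period 3]
Births: 4800 × 0.337 = 1618
10–19: 5329 × 0.97 = 5169
20–29: 3852 × 0.973 = 3748
30–39: 4800 × 0.952 = 4570
40+: 16214 × 0.932 + 25171 × 0.587 = 15111 + 14775 = 29886
Net migration: 0–9 − 410 → 1208; 20–29 − 580 → 3168
End of period: [1208, 5169, 3168, 4570, 29886]
[period 4]
Births: 3168 × 0.337 = 1068
10–19: 1208 × 0.97 = 1172
20–29: 5169 × 0.973 = 5029
30–39: 3168 × 0.952 = 3016
40+: 4570 × 0.932 + 29886 × 0.587 = 4259 + 17543 = 21802
Net migration: 0–9 − 410 → 658; 20–29 − 580 → 4449
End of period: [658, 1172, 4449, 3016, 21802]
Scenario B total after 4 periods: 31097
Difference B − A = 31097 − 32299 = -1202

-1202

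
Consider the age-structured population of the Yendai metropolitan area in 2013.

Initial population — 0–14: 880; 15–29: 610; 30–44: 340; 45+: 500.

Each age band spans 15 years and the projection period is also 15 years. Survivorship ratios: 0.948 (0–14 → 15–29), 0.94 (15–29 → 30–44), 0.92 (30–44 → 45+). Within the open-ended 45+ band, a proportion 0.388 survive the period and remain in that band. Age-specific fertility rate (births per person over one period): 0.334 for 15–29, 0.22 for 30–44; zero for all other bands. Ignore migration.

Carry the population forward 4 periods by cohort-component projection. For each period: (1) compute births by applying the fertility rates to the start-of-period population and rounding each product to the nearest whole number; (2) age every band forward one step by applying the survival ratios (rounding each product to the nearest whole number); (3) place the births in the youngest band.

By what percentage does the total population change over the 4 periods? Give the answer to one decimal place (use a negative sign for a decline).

-39.6

Period 1:
Births: 610 * 0.334 = 204, 340 * 0.22 = 75 → 279
15–29: 880 * 0.948 = 834
30–44: 610 * 0.94 = 573
45+: 340 * 0.92 + 500 * 0.388 = 313 + 194 = 507
Giving 279 / 834 / 573 / 507.
Period 2:
Births: 834 * 0.334 = 279, 573 * 0.22 = 126 → 405
15–29: 279 * 0.948 = 264
30–44: 834 * 0.94 = 784
45+: 573 * 0.92 + 507 * 0.388 = 527 + 197 = 724
Giving 405 / 264 / 784 / 724.
Period 3:
Births: 264 * 0.334 = 88, 784 * 0.22 = 172 → 260
15–29: 405 * 0.948 = 384
30–44: 264 * 0.94 = 248
45+: 784 * 0.92 + 724 * 0.388 = 721 + 281 = 1002
Giving 260 / 384 / 248 / 1002.
Period 4:
Births: 384 * 0.334 = 128, 248 * 0.22 = 55 → 183
15–29: 260 * 0.948 = 246
30–44: 384 * 0.94 = 361
45+: 248 * 0.92 + 1002 * 0.388 = 228 + 389 = 617
Giving 183 / 246 / 361 / 617.
Total: 2330 → 1407; change = -923; percentage change = -39.6%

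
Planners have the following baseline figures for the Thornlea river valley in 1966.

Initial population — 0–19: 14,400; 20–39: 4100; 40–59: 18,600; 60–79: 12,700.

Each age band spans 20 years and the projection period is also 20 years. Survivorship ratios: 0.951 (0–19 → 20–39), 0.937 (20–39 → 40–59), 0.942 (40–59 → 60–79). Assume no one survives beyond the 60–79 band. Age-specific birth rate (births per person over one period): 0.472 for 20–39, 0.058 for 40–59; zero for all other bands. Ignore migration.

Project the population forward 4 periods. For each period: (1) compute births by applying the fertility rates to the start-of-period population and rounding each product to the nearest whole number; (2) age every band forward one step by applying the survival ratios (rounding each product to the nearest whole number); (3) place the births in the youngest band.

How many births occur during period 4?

(Groups numbered youngest = 1 to oldest = 4.)
[period 1]
Births: 4100 × 0.472 = 1935, 18600 × 0.058 = 1079 ⇒ total 3014
Group 2: 14400 × 0.951 = 13694
Group 3: 4100 × 0.937 = 3842
Group 4: 18600 × 0.942 = 17521
End of period: [3014, 13694, 3842, 17521]
[period 2]
Births: 13694 × 0.472 = 6464, 3842 × 0.058 = 223 ⇒ total 6687
Group 2: 3014 × 0.951 = 2866
Group 3: 13694 × 0.937 = 12831
Group 4: 3842 × 0.942 = 3619
End of period: [6687, 2866, 12831, 3619]
[period 3]
Births: 2866 × 0.472 = 1353, 12831 × 0.058 = 744 ⇒ total 2097
Group 2: 6687 × 0.951 = 6359
Group 3: 2866 × 0.937 = 2685
Group 4: 12831 × 0.942 = 12087
End of period: [2097, 6359, 2685, 12087]
[period 4]
Births: 6359 × 0.472 = 3001, 2685 × 0.058 = 156 ⇒ total 3157
Group 2: 2097 × 0.951 = 1994
Group 3: 6359 × 0.937 = 5958
Group 4: 2685 × 0.942 = 2529
End of period: [3157, 1994, 5958, 2529]

3157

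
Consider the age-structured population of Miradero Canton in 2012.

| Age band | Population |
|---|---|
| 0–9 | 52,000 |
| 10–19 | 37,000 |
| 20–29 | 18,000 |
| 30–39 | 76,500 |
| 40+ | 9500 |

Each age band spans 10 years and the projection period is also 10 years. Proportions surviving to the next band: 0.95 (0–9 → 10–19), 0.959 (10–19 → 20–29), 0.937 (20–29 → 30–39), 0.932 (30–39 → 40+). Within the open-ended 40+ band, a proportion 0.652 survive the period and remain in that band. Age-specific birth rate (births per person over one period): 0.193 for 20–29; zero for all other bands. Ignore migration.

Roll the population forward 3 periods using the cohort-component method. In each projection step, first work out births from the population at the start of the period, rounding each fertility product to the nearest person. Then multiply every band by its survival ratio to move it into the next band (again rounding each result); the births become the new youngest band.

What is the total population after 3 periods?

— Period 1 —
Births: 18000 × 0.193 = 3474
10–19: 52000 × 0.95 = 49400
20–29: 37000 × 0.959 = 35483
30–39: 18000 × 0.937 = 16866
40+: 76500 × 0.932 + 9500 × 0.652 = 71298 + 6194 = 77492
Population now: 0–9=3474, 10–19=49400, 20–29=35483, 30–39=16866, 40+=77492
— Period 2 —
Births: 35483 × 0.193 = 6848
10–19: 3474 × 0.95 = 3300
20–29: 49400 × 0.959 = 47375
30–39: 35483 × 0.937 = 33248
40+: 16866 × 0.932 + 77492 × 0.652 = 15719 + 50525 = 66244
Population now: 0–9=6848, 10–19=3300, 20–29=47375, 30–39=33248, 40+=66244
— Period 3 —
Births: 47375 × 0.193 = 9143
10–19: 6848 × 0.95 = 6506
20–29: 3300 × 0.959 = 3165
30–39: 47375 × 0.937 = 44390
40+: 33248 × 0.932 + 66244 × 0.652 = 30987 + 43191 = 74178
Population now: 0–9=9143, 10–19=6506, 20–29=3165, 30–39=44390, 40+=74178
Total after period 3: 9143 + 6506 + 3165 + 44390 + 74178 = 137382

137382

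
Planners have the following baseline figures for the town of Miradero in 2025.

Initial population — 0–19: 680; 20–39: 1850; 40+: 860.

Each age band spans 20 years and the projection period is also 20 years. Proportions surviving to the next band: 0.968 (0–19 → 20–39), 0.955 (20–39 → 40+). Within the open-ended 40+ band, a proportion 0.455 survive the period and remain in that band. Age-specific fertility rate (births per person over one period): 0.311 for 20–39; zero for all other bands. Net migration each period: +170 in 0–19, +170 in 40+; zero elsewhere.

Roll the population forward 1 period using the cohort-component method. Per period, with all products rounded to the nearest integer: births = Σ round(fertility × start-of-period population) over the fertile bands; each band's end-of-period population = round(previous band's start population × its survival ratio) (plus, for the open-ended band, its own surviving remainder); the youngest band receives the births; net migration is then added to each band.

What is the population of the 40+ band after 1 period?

2328

Let band 1 be 0–19 through band 3 = 40+.
Period 1.
Births: 1850 × 0.311 = 575
Band 2: 680 × 0.968 = 658
Band 3: 1850 × 0.955 + 860 × 0.455 = 1767 + 391 = 2158
Net migration: Band 1 + 170 → 745; Band 3 + 170 → 2328
End of period: [745, 658, 2328]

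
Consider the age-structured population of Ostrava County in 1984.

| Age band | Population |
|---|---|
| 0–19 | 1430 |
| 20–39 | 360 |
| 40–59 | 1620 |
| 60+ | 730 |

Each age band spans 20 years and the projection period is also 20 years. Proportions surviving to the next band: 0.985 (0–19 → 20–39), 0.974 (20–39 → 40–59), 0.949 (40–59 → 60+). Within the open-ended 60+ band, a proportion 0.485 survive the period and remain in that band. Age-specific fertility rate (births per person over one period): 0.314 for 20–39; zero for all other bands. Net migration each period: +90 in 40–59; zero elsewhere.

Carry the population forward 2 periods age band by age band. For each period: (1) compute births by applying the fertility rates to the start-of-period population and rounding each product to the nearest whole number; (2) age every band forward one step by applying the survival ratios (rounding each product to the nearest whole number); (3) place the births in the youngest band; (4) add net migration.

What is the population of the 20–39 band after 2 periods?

111

Let group 1 be 0–19 through group 4 = 60+.
After projecting period 1:
Births: 360 × 0.314 = 113
Group 2: 1430 × 0.985 = 1409
Group 3: 360 × 0.974 = 351
Group 4: 1620 × 0.949 + 730 × 0.485 = 1537 + 354 = 1891
Net migration: Group 3 + 90 → 441
Population now: 0–19=113, 20–39=1409, 40–59=441, 60+=1891
After projecting period 2:
Births: 1409 × 0.314 = 442
Group 2: 113 × 0.985 = 111
Group 3: 1409 × 0.974 = 1372
Group 4: 441 × 0.949 + 1891 × 0.485 = 419 + 917 = 1336
Net migration: Group 3 + 90 → 1462
Population now: 0–19=442, 20–39=111, 40–59=1462, 60+=1336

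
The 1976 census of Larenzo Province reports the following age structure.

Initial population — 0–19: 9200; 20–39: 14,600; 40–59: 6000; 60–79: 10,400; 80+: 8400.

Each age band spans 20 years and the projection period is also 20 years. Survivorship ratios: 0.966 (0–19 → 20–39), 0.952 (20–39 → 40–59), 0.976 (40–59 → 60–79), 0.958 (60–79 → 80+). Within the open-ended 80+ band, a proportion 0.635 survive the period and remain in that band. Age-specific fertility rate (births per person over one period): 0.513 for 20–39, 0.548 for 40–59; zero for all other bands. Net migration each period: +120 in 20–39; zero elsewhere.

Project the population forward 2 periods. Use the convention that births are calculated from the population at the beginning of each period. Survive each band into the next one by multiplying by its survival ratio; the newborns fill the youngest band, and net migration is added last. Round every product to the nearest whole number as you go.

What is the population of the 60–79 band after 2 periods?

Period 1:
Births: 14600 * 0.513 = 7490 ; 6000 * 0.548 = 3288 → total 10778
20–39: 9200 * 0.966 = 8887
40–59: 14600 * 0.952 = 13899
60–79: 6000 * 0.976 = 5856
80+: 10400 * 0.958 + 8400 * 0.635 = 9963 + 5334 = 15297
Net migration: 20–39 + 120 → 9007
Population now: 0–19=10778, 20–39=9007, 40–59=13899, 60–79=5856, 80+=15297
Period 2:
Births: 9007 * 0.513 = 4621 ; 13899 * 0.548 = 7617 → total 12238
20–39: 10778 * 0.966 = 10412
40–59: 9007 * 0.952 = 8575
60–79: 13899 * 0.976 = 13565
80+: 5856 * 0.958 + 15297 * 0.635 = 5610 + 9714 = 15324
Net migration: 20–39 + 120 → 10532
Population now: 0–19=12238, 20–39=10532, 40–59=8575, 60–79=13565, 80+=15324

13565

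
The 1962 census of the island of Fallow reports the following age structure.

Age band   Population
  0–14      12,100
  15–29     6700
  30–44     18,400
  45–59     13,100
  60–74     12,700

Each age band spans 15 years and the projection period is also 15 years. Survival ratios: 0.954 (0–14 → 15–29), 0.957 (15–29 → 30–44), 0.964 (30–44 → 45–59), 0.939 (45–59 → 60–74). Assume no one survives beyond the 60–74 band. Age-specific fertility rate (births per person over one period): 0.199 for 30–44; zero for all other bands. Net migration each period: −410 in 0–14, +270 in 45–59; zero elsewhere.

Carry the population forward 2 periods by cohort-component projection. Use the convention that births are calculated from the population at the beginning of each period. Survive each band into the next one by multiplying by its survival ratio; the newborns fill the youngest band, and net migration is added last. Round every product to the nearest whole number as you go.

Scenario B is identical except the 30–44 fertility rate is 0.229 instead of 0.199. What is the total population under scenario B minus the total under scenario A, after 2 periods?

719

(Groups numbered youngest = 1 to oldest = 5.)
Period 1:
Births: 18400 * 0.199 = 3662
Group 2: 12100 * 0.954 = 11543
Group 3: 6700 * 0.957 = 6412
Group 4: 18400 * 0.964 = 17738
Group 5: 13100 * 0.939 = 12301
Net migration: Group 1 − 410 → 3252; Group 4 + 270 → 18008
Giving 3252 / 11543 / 6412 / 18008 / 12301.
Period 2:
Births: 6412 * 0.199 = 1276
Group 2: 3252 * 0.954 = 3102
Group 3: 11543 * 0.957 = 11047
Group 4: 6412 * 0.964 = 6181
Group 5: 18008 * 0.939 = 16910
Net migration: Group 1 − 410 → 866; Group 4 + 270 → 6451
Giving 866 / 3102 / 11047 / 6451 / 16910.
Scenario A total after 2 periods: 38376
Scenario B projection —
Period 1:
Births: 18400 * 0.229 = 4214
Group 2: 12100 * 0.954 = 11543
Group 3: 6700 * 0.957 = 6412
Group 4: 18400 * 0.964 = 17738
Group 5: 13100 * 0.939 = 12301
Net migration: Group 1 − 410 → 3804; Group 4 + 270 → 18008
Giving 3804 / 11543 / 6412 / 18008 / 12301.
Period 2:
Births: 6412 * 0.229 = 1468
Group 2: 3804 * 0.954 = 3629
Group 3: 11543 * 0.957 = 11047
Group 4: 6412 * 0.964 = 6181
Group 5: 18008 * 0.939 = 16910
Net migration: Group 1 − 410 → 1058; Group 4 + 270 → 6451
Giving 1058 / 3629 / 11047 / 6451 / 16910.
Scenario B total after 2 periods: 39095
Difference B − A = 39095 − 38376 = 719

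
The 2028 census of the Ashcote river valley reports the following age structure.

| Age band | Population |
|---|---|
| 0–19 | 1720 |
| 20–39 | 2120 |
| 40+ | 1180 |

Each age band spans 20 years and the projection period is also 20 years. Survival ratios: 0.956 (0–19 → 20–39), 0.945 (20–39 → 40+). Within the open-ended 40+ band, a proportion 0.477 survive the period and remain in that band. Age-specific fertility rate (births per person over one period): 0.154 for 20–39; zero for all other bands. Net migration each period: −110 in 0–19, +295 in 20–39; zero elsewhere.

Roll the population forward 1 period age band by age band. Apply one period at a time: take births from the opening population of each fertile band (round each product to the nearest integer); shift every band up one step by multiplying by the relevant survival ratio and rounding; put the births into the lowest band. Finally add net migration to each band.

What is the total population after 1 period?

4721

Let group 1 be 0–19 through group 3 = 40+.
[period 1]
Births: 2120 × 0.154 = 326
Group 2: 1720 × 0.956 = 1644
Group 3: 2120 × 0.945 + 1180 × 0.477 = 2003 + 563 = 2566
Net migration: Group 1 − 110 → 216; Group 2 + 295 → 1939
→ [216, 1939, 2566]
Total after period 1: 216 + 1939 + 2566 = 4721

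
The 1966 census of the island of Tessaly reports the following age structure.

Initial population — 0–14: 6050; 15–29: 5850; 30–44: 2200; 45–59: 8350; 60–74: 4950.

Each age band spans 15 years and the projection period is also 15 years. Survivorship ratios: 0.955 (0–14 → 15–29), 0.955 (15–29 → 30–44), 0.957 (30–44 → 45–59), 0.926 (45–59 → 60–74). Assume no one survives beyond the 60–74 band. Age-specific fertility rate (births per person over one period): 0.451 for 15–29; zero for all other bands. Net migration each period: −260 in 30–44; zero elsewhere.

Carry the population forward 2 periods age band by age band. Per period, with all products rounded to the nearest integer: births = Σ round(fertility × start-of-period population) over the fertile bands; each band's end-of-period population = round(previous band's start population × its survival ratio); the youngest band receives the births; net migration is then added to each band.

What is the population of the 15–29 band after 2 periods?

2519

Call the bands 1 to 5, youngest first.
Period 1:
Births: 5850 × 0.451 = 2638
Band 2: 6050 × 0.955 = 5778
Band 3: 5850 × 0.955 = 5587
Band 4: 2200 × 0.957 = 2105
Band 5: 8350 × 0.926 = 7732
Net migration: Band 3 − 260 → 5327
→ [2638, 5778, 5327, 2105, 7732]
Period 2:
Births: 5778 × 0.451 = 2606
Band 2: 2638 × 0.955 = 2519
Band 3: 5778 × 0.955 = 5518
Band 4: 5327 × 0.957 = 5098
Band 5: 2105 × 0.926 = 1949
Net migration: Band 3 − 260 → 5258
→ [2606, 2519, 5258, 5098, 1949]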